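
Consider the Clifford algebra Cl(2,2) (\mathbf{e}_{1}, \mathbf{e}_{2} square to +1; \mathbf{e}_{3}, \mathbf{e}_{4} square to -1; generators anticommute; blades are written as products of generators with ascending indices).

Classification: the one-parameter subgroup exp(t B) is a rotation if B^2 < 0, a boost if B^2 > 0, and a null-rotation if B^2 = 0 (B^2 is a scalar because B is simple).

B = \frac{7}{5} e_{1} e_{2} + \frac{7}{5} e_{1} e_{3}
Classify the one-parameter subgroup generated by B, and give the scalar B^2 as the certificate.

B^2 term by term: the squares give (\frac{7}{5})^2*(e_{1} e_{2})^2 + (\frac{7}{5})^2*(e_{1} e_{3})^2 = \frac{49}{25}*(-1) + \frac{49}{25}*(+1) = 0 (each basis 2-blade squares to minus the product of its generators' squares); cross terms between blades sharing an index anticommute and cancel. So B^2 = 0.
Answer: null-rotation, certificate B^2 = 0. The class reads off the invariant scalar 0 directly.


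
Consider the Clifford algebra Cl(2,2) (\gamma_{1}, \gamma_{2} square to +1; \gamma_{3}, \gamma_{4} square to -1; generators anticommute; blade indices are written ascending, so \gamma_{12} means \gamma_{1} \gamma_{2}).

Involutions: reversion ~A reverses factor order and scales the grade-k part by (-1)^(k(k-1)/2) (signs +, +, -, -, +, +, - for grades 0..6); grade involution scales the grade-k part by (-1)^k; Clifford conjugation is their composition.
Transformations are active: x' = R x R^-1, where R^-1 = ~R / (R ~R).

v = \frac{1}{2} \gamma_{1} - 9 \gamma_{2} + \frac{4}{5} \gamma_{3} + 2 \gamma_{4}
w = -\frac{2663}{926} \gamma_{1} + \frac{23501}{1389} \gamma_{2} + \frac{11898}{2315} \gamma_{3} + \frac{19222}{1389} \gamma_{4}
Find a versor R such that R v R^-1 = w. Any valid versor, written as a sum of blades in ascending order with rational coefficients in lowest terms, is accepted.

The midline construction: v and w both square to \frac{7661}{100}, so reflecting in their sum -\frac{1100}{463} \gamma_{1} + \frac{11000}{1389} \gamma_{2} + \frac{2750}{463} \gamma_{3} + \frac{22000}{1389} \gamma_{4} exchanges them.
Answer: -\frac{1100}{463} \gamma_{1} + \frac{11000}{1389} \gamma_{2} + \frac{2750}{463} \gamma_{3} + \frac{22000}{1389} \gamma_{4}


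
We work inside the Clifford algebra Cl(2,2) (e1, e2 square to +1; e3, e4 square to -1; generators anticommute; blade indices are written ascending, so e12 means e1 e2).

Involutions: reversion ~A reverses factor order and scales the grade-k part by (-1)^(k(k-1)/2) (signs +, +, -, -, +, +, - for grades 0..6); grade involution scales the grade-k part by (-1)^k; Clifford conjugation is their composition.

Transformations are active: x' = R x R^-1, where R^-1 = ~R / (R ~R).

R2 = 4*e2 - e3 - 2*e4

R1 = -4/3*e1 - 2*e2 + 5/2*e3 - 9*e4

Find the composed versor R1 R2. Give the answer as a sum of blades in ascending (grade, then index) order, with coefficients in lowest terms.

Distribute over the terms of R2 (each basis-blade product reordered to ascending indices, repeated generators contracted through their squares):
R1 (4*e2) = -8 - 16/3*e12 - 10*e23 + 36*e24
R1 (-e3) = 5/2 + 4/3*e13 + 2*e23 - 9*e34
R1 (-2*e4) = -18 + 8/3*e14 + 4*e24 - 5*e34
Summing the partial products and collecting blades:
Answer: -47/2 - 16/3*e12 + 4/3*e13 + 8/3*e14 - 8*e23 + 40*e24 - 14*e34


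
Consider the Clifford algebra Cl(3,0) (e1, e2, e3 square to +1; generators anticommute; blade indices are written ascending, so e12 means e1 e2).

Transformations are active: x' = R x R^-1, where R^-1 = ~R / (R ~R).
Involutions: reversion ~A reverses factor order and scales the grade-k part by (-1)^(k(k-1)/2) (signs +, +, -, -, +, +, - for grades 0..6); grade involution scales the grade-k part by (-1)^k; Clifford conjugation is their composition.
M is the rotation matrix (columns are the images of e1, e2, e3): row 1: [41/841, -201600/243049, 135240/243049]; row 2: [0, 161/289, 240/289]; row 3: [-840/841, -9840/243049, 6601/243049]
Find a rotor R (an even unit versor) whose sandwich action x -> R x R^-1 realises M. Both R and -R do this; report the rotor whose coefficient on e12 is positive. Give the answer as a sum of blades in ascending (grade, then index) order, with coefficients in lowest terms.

Method: write R = a + b12*e12 + b13*e13 + b23*e23 with a^2 + b12^2 + b13^2 + b23^2 = 1 (so R^-1 = ~R). Expanding the columns R e_j ~R gives tr M = 4a^2 - 1 and, from the antisymmetric part, M21 - M12 = -4a*b12, M13 - M31 = 4a*b13, M32 - M23 = -4a*b23.
Here tr M = 153851/243049, so a^2 = (1 + tr M)/4 = 99225/243049 and a = ±315/493. Taking a = 315/493: M21 - M12 = 201600/243049, M13 - M31 = 378000/243049, M32 - M23 = -211680/243049, giving b12 = -160/493, b13 = 300/493, b23 = 168/493, i.e. R = 315/493 - 160/493*e12 + 300/493*e13 + 168/493*e23.
Its e12 coefficient is negative, so report the other preimage -R.
Answer: -315/493 + 160/493*e12 - 300/493*e13 - 168/493*e23. Uniqueness: Spin(3) -> SO(3) maps R and -R to the same rotation of trace 153851/243049; fixing the sign of the e12 coefficient removes the ambiguity.


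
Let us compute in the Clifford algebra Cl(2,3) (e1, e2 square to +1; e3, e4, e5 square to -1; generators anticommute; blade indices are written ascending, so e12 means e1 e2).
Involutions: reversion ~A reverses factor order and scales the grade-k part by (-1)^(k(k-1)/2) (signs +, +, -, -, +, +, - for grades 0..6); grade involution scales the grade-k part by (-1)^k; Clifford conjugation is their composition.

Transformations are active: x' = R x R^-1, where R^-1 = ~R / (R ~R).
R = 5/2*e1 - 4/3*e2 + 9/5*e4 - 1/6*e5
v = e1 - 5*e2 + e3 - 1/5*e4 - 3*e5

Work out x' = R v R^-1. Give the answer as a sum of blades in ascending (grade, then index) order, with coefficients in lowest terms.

~R = 5/2*e1 - 4/3*e2 + 9/5*e4 - 1/6*e5, and R ~R = 119/25, so R^-1 = ~R / (119/25).
R v = 677/75 - 67/6*e12 + 5/2*e13 - 23/10*e14 - 22/3*e15 - 4/3*e23 + 139/15*e24 + 19/6*e25 - 9/5*e34 + 1/6*e35 - 163/30*e45
Answer: 3028/357*e1 - 61/1071*e2 - e3 + 4181/595*e4 + 2536/1071*e5


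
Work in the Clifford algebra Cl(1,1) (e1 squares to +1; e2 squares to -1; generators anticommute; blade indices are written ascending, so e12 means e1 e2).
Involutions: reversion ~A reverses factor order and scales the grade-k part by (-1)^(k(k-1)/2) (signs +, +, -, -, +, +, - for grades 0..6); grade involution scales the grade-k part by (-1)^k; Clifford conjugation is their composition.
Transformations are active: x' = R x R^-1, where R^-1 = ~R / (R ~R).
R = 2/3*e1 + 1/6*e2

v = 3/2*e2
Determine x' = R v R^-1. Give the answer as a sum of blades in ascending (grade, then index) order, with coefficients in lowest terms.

~R = 2/3*e1 + 1/6*e2, and R ~R = 5/12, so R^-1 = ~R / (5/12).
R v = -1/4 + e12
Answer: -4/5*e1 - 17/10*e2


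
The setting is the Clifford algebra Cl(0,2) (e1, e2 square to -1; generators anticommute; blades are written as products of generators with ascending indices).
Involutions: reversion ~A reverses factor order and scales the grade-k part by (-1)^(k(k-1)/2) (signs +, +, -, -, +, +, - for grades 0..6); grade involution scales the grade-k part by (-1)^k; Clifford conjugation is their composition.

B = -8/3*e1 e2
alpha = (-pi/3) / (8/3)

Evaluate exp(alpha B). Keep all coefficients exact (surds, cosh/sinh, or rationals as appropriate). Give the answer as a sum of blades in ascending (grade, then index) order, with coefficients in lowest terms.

B^2 = (-8/3)^2*(e1 e2)^2 = 64/9*(-1) = -64/9 (a basis 2-blade squares to minus the product of its generators' squares).
B^2 = -64/9 — circular case — the even/odd split gives cos and sin: l = 8/3, alpha*l = -pi/3, so exp(alpha B) = cos(-pi/3) + (sin(-pi/3)/(8/3))*B = 1/2 + (-3*sqrt(3)/16)*B.
Answer: 1/2 + sqrt(3)/2*e1 e2


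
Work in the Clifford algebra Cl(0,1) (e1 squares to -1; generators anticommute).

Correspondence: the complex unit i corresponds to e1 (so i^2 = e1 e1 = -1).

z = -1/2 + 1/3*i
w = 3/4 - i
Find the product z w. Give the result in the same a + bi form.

In blades: z = -1/2 + 1/3*e1, w = 3/4 - e1.
Distribute z over w term by term (generator squares from the signature, products reordered to ascending indices): (-1/2)*w = -3/8 + 1/2*e1; (1/3*e1)*w = 1/3 + 1/4*e1.
Sum: -1/24 + 3/4*e1; translating back through the correspondence:
Answer: -1/24 + 3/4*i


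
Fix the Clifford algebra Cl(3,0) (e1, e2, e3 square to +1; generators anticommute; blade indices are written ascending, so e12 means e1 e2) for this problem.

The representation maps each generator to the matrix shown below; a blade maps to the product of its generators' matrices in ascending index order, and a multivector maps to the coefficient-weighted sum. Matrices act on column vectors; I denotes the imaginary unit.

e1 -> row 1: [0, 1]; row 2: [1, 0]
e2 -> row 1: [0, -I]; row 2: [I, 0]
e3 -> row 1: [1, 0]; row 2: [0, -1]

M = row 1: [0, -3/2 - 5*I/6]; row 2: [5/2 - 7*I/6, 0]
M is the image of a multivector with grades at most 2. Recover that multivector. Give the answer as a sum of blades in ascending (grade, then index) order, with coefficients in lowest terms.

Method: 1, rho(e1), rho(e2), rho(e3) form a trace-orthogonal basis of the 2x2 complex matrices (tr(X Y) = 2 if X = Y, else 0), so M = m0*1 + m1*rho(e1) + m2*rho(e2) + m3*rho(e3) with m0 = tr(M)/2 = 0, m1 = tr(M rho(e1))/2 = 1/2 - I, m2 = tr(M rho(e2))/2 = -1/6 - 2*I, m3 = tr(M rho(e3))/2 = 0.
Multiplying table entries, the bivector images are rho(e12) = I*rho(e3), rho(e13) = -I*rho(e2), rho(e23) = I*rho(e1); with real blade coefficients the real parts of m0..m3 are the coefficients of 1, e1, e2, e3 and the imaginary parts give the bivectors (e23: Im m1, e13: -Im m2, e12: Im m3).
Answer: 1/2*e1 - 1/6*e2 + 2*e13 - e23


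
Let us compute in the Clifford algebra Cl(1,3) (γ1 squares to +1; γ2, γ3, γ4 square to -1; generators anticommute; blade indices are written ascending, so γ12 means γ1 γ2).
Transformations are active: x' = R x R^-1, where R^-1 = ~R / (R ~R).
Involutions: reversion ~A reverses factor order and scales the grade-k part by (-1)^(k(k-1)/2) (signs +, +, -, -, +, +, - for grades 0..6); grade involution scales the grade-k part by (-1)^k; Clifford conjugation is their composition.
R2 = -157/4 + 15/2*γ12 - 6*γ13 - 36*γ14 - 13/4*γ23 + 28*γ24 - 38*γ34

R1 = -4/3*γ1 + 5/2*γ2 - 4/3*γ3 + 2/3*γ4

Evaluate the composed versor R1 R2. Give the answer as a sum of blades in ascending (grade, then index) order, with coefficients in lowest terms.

Distribute over the terms of R1 (each basis-blade product reordered to ascending indices, repeated generators contracted through their squares):
(-4/3*γ1) R2 = 157/3*γ1 - 10*γ2 + 8*γ3 + 48*γ4 + 13/3*γ123 - 112/3*γ124 + 152/3*γ134
(5/2*γ2) R2 = 75/4*γ1 - 785/8*γ2 + 65/8*γ3 - 70*γ4 + 15*γ123 + 90*γ124 - 95*γ234
(-4/3*γ3) R2 = 8*γ1 + 13/3*γ2 + 157/3*γ3 - 152/3*γ4 - 10*γ123 - 48*γ134 + 112/3*γ234
(2/3*γ4) R2 = -24*γ1 + 56/3*γ2 - 76/3*γ3 - 157/6*γ4 + 5*γ124 - 4*γ134 - 13/6*γ234
Summing the partial products and collecting blades:
Answer: 661/12*γ1 - 681/8*γ2 + 345/8*γ3 - 593/6*γ4 + 28/3*γ123 + 173/3*γ124 - 4/3*γ134 - 359/6*γ234


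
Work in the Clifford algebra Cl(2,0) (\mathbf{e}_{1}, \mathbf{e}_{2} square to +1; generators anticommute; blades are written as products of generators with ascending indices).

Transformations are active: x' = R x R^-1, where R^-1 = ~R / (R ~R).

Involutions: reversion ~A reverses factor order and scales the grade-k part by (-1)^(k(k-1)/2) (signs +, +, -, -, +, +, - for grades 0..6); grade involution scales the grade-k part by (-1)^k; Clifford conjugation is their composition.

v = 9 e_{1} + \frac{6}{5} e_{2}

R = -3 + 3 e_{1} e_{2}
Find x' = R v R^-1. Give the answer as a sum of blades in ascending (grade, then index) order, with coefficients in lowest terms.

~R = -3 - 3 e_{1} e_{2}, and R ~R = 18, so R^-1 = ~R / (18).
R v = -\frac{117}{5} e_{1} - \frac{153}{5} e_{2}
Answer: -\frac{6}{5} e_{1} + 9 e_{2}


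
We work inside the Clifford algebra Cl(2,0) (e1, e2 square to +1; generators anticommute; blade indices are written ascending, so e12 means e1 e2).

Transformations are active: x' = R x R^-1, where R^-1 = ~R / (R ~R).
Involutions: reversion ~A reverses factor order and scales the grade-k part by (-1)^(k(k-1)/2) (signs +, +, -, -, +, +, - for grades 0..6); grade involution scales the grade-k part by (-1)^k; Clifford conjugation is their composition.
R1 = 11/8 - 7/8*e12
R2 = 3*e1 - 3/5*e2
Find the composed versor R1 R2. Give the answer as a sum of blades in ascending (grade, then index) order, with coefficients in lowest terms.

Distribute over the terms of R1 (each basis-blade product reordered to ascending indices, repeated generators contracted through their squares):
(11/8) R2 = 33/8*e1 - 33/40*e2
(-7/8*e12) R2 = 21/40*e1 + 21/8*e2
Summing the partial products and collecting blades:
Answer: 93/20*e1 + 9/5*e2


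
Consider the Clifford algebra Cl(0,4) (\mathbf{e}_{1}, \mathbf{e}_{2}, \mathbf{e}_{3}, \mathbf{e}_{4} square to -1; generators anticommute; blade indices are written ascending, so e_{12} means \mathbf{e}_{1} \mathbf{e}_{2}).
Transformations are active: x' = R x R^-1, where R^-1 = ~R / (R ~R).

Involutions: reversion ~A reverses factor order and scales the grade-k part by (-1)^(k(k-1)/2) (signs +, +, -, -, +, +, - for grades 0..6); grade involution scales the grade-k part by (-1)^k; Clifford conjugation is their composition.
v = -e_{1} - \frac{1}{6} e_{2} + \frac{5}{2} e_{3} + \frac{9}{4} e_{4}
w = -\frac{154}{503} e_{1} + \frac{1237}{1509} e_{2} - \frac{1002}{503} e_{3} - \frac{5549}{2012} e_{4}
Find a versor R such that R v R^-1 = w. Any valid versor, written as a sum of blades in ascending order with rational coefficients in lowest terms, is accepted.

Sketch: the shared square -\frac{1777}{144} makes R = v + w = -\frac{657}{503} e_{1} + \frac{657}{1006} e_{2} + \frac{511}{1006} e_{3} - \frac{511}{1006} e_{4} the natural versor; its sandwich fixes that direction, negates (v - w)/2, and sends v to w.
Answer: -\frac{657}{503} e_{1} + \frac{657}{1006} e_{2} + \frac{511}{1006} e_{3} - \frac{511}{1006} e_{4}


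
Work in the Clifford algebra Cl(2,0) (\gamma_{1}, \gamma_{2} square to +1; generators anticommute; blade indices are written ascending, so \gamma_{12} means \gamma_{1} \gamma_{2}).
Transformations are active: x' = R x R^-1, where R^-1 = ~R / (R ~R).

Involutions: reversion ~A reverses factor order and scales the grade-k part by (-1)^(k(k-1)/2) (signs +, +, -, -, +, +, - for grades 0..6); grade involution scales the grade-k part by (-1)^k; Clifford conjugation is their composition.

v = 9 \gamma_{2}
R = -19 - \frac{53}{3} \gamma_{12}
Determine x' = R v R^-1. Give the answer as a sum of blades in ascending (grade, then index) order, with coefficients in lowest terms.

~R = -19 + \frac{53}{3} \gamma_{12}, and R ~R = \frac{6058}{9}, so R^-1 = ~R / (\frac{6058}{9}).
R v = -159 \gamma_{1} - 171 \gamma_{2}
Answer: \frac{27189}{3029} \gamma_{1} + \frac{1980}{3029} \gamma_{2}


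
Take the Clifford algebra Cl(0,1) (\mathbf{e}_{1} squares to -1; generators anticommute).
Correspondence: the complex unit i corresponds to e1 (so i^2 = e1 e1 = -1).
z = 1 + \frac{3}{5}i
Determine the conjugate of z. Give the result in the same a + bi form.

In blades: z = 1 + \frac{3}{5} e_{1}.
Conjugation here is Clifford conjugation: the scalar is fixed and the grade-1 and grade-2 blades all flip sign, giving 1 - \frac{3}{5} e_{1}; translating back:
Answer: 1 - \frac{3}{5}i


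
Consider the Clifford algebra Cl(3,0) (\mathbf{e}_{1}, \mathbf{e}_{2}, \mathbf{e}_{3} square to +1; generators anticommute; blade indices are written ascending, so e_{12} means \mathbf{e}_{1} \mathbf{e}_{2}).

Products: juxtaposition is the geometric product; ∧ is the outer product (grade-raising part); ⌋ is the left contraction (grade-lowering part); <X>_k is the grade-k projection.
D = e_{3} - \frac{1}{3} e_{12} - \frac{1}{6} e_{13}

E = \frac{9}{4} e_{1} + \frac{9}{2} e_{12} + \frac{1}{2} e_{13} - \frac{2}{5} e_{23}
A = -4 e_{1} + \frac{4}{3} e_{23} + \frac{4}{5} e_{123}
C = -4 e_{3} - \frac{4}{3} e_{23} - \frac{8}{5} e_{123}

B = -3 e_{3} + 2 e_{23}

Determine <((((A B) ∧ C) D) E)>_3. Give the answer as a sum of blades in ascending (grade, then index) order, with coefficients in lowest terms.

step 1: -\frac{8}{3} - \frac{8}{5} e_{1} - 4 e_{2} - \frac{12}{5} e_{12} + 12 e_{13} - 8 e_{123}
step 2: \frac{32}{3} e_{3} + \frac{32}{5} e_{13} + \frac{176}{9} e_{23} + 16 e_{123}
step 3: \frac{176}{15} + \frac{368}{45} e_{1} + \frac{152}{9} e_{2} + \frac{16}{3} e_{3} + \frac{344}{27} e_{12} + \frac{176}{27} e_{13} - \frac{32}{15} e_{23} - \frac{32}{9} e_{123}
step 4: -\frac{29056}{675} - \frac{2416}{45} e_{1} + \frac{382}{45} e_{2} - \frac{4}{3} e_{3} + \frac{2206}{135} e_{12} - \frac{44}{27} e_{13} + \frac{6932}{675} e_{23} + \frac{1684}{225} e_{123}
step 5: \frac{1684}{225} e_{123}
Answer: \frac{1684}{225} e_{123}


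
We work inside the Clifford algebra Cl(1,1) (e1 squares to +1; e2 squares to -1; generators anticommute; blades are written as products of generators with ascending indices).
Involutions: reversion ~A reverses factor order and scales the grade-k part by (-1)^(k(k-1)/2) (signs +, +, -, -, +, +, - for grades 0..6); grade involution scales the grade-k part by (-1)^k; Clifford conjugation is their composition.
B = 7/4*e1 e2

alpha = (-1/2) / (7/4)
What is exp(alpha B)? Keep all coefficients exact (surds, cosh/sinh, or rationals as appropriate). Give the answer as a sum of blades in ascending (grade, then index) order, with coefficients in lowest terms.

B^2 = (7/4)^2*(e1 e2)^2 = 49/16*(+1) = 49/16 (a basis 2-blade squares to minus the product of its generators' squares).
B^2 = 49/16 — a positive square means the series sums to a boost: l = 7/4, alpha*l = -1/2, so exp(alpha B) = cosh(-1/2) + (sinh(-1/2)/(7/4))*B = cosh(1/2) + (-4*sinh(1/2)/7)*B.
Answer: cosh(1/2) - sinh(1/2)*e1 e2


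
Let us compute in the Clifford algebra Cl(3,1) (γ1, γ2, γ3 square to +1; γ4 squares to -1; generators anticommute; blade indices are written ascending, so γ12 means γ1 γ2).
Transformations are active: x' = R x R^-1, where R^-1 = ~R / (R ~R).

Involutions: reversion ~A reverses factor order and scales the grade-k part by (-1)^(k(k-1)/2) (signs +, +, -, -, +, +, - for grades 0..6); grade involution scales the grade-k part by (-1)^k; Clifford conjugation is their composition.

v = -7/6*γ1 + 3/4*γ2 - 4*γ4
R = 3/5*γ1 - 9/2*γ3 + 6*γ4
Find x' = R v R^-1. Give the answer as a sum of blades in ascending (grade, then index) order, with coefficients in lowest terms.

~R = 3/5*γ1 - 9/2*γ3 + 6*γ4, and R ~R = -1539/100, so R^-1 = ~R / (-1539/100).
R v = 233/10 + 9/20*γ12 - 21/4*γ13 + 23/5*γ14 + 27/8*γ23 - 9/2*γ24 + 18*γ34
Answer: -667/1026*γ1 - 3/4*γ2 + 2330/171*γ3 - 7268/513*γ4


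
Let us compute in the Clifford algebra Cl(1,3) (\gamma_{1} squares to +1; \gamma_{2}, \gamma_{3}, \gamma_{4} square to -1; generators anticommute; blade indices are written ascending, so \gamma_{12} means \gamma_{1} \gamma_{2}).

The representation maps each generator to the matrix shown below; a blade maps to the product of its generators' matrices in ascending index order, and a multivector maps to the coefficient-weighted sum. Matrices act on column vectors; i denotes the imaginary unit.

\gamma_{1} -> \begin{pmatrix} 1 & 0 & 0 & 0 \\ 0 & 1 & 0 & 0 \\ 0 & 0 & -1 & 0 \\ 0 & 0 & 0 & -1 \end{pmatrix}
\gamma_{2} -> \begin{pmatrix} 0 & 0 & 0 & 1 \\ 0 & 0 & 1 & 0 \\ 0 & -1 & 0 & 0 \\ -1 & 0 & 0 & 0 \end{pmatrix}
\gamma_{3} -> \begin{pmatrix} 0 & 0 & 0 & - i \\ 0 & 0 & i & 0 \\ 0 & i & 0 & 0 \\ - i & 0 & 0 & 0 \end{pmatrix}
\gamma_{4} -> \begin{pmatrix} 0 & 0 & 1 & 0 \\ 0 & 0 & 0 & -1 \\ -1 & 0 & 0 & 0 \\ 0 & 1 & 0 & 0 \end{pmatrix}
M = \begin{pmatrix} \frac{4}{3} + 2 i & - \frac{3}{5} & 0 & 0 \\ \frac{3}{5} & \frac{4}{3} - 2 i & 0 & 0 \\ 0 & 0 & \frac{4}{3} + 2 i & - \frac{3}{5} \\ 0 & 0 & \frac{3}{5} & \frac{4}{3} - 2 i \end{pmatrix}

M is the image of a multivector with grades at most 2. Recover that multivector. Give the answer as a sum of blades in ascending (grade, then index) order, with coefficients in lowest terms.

Method: the blade images are trace-orthogonal — tr(rho(e_A) rho(e_B)^-1) = 4 if A = B and 0 otherwise — and rho(e_A)^-1 = (e_A)^2 * rho(e_A) with (e_A)^2 = +1 or -1, so the coefficient of e_A in the preimage is (e_A)^2 * tr(M rho(e_A))/4.
Nonzero projections over blades of grade <= 2: 1: (1)^2 = +1, tr(M 1) = \frac{16}{3}, coefficient \frac{4}{3}; \gamma_{23}: (\gamma_{23})^2 = -1, tr(M rho(\gamma_{23})) = 8, coefficient -2; \gamma_{24}: (\gamma_{24})^2 = -1, tr(M rho(\gamma_{24})) = \frac{12}{5}, coefficient -\frac{3}{5}. Every other blade of grade <= 2 projects to 0.
Answer: \frac{4}{3} - 2 \gamma_{23} - \frac{3}{5} \gamma_{24}


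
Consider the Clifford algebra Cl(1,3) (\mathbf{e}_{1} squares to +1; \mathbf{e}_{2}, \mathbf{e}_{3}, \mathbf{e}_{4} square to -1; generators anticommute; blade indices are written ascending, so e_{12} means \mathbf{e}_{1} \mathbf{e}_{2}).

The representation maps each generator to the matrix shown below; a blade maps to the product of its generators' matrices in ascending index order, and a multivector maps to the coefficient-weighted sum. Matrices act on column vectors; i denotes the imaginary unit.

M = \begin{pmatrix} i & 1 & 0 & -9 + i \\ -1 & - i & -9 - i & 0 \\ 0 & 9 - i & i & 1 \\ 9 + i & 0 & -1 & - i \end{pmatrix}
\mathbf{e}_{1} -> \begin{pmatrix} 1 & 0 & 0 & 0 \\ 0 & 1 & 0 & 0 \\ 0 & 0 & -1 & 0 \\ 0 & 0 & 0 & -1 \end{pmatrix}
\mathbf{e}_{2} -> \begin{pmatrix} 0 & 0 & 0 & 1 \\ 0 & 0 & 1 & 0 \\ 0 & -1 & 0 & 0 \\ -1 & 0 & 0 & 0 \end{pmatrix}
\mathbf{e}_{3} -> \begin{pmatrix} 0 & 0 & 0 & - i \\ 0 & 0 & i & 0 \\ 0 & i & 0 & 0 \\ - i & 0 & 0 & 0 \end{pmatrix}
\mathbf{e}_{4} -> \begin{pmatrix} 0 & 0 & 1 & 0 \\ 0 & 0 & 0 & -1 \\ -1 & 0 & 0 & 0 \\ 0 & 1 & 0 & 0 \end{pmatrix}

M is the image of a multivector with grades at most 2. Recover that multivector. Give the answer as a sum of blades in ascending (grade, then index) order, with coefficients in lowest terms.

Method: the blade images are trace-orthogonal — tr(rho(e_A) rho(e_B)^-1) = 4 if A = B and 0 otherwise — and rho(e_A)^-1 = (e_A)^2 * rho(e_A) with (e_A)^2 = +1 or -1, so the coefficient of e_A in the preimage is (e_A)^2 * tr(M rho(e_A))/4.
Nonzero projections over blades of grade <= 2: e_{2}: (e_{2})^2 = -1, tr(M rho(e_{2})) = 36, coefficient -9; e_{3}: (e_{3})^2 = -1, tr(M rho(e_{3})) = 4, coefficient -1; e_{23}: (e_{23})^2 = -1, tr(M rho(e_{23})) = 4, coefficient -1; e_{24}: (e_{24})^2 = -1, tr(M rho(e_{24})) = -4, coefficient 1. Every other blade of grade <= 2 projects to 0.
Answer: -9 e_{2} - e_{3} - e_{23} + e_{24}


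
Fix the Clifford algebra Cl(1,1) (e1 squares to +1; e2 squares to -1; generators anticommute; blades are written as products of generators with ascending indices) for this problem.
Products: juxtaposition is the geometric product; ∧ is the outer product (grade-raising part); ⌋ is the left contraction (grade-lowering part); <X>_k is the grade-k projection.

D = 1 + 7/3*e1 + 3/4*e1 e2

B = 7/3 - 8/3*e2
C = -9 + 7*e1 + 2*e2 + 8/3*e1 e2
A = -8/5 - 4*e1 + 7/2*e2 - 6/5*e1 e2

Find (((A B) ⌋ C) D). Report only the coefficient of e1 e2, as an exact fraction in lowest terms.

step 1: 28/5 - 188/15*e1 + 373/30*e2 + 118/15*e1 e2
step 2: -6391/45 + 3256/45*e1 - 200/9*e2 + 224/15*e1 e2
step 3: 5131/135 - 37219/135*e1 - 14/5*e2 - 4291/108*e1 e2
Answer: -4291/108


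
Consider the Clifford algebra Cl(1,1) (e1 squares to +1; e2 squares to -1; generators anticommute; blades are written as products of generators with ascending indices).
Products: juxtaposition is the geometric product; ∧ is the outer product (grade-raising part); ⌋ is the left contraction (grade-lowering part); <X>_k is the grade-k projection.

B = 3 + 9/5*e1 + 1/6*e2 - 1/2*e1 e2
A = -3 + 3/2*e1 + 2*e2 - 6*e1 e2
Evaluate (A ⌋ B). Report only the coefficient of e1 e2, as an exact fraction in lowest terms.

step 1: -109/30 - 32/5*e1 - 5/4*e2 + 3/2*e1 e2
Answer: 3/2


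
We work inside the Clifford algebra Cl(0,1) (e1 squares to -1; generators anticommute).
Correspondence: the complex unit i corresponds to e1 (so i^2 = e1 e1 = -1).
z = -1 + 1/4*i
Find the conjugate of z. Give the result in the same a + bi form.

In blades: z = -1 + 1/4*e1.
Conjugation here is Clifford conjugation: the scalar is fixed and the grade-1 and grade-2 blades all flip sign, giving -1 - 1/4*e1; translating back:
Answer: -1 - 1/4*i


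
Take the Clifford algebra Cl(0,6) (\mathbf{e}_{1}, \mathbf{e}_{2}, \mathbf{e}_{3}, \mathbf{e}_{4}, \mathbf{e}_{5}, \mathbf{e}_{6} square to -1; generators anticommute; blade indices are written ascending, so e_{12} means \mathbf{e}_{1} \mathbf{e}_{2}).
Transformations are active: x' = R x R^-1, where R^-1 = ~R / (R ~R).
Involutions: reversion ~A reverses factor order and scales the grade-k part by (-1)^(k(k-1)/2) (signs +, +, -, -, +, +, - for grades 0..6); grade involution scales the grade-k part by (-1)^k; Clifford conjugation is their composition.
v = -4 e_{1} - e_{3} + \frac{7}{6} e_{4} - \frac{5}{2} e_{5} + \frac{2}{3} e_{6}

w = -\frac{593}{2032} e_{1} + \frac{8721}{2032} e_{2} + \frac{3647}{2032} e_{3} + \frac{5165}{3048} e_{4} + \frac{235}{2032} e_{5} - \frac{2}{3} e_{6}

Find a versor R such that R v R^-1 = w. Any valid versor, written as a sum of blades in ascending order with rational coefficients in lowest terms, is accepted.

Why this works: both vectors square to -\frac{451}{18}, so q(v) = q(w) and R = v + w = -\frac{8721}{2032} e_{1} + \frac{8721}{2032} e_{2} + \frac{1615}{2032} e_{3} + \frac{2907}{1016} e_{4} - \frac{4845}{2032} e_{5} carries v to w — its own direction survives, the complement (v - w)/2 flips.
Answer: -\frac{8721}{2032} e_{1} + \frac{8721}{2032} e_{2} + \frac{1615}{2032} e_{3} + \frac{2907}{1016} e_{4} - \frac{4845}{2032} e_{5}


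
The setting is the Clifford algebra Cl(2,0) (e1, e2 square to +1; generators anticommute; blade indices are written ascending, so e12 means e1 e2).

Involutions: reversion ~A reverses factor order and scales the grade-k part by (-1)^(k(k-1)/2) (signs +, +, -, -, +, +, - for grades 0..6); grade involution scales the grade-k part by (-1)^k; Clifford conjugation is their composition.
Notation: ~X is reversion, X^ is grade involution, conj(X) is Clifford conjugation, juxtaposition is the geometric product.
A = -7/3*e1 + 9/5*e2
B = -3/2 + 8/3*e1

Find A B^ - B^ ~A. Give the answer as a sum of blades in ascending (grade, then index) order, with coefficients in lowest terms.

first term: 56/9 + 7/2*e1 - 27/10*e2 + 24/5*e12
second term: 56/9 + 7/2*e1 - 27/10*e2 - 24/5*e12
Answer: 48/5*e12


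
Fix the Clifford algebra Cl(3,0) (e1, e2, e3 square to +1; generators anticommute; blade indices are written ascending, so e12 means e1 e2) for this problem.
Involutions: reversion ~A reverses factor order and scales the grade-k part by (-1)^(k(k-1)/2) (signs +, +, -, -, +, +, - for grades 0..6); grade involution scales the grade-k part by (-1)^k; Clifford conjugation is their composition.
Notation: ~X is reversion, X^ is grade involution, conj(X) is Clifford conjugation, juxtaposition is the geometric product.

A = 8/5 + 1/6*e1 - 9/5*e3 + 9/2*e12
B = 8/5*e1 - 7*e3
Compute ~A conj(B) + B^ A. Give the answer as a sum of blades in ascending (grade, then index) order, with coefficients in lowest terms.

first term: -193/15 - 64/25*e1 - 36/5*e2 + 56/5*e3 - 257/150*e13 - 63/2*e123
second term: -193/15 - 64/25*e1 - 36/5*e2 + 56/5*e3 + 257/150*e13 + 63/2*e123
Answer: -386/15 - 128/25*e1 - 72/5*e2 + 112/5*e3


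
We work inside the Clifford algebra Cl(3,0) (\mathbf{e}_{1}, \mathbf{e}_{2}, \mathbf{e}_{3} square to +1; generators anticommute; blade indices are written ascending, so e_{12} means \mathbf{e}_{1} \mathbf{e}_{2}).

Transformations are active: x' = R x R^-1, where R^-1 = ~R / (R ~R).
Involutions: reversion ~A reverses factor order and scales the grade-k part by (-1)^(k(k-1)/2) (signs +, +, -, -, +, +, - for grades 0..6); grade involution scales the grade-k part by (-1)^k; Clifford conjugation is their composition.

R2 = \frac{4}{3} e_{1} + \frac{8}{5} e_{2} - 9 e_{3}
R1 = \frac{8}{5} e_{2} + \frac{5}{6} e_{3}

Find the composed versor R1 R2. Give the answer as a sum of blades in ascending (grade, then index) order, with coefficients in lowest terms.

Distribute over the terms of R1 (each basis-blade product reordered to ascending indices, repeated generators contracted through their squares):
(\frac{8}{5} e_{2}) R2 = \frac{64}{25} - \frac{32}{15} e_{12} - \frac{72}{5} e_{23}
(\frac{5}{6} e_{3}) R2 = -\frac{15}{2} - \frac{10}{9} e_{13} - \frac{4}{3} e_{23}
Summing the partial products and collecting blades:
Answer: -\frac{247}{50} - \frac{32}{15} e_{12} - \frac{10}{9} e_{13} - \frac{236}{15} e_{23}


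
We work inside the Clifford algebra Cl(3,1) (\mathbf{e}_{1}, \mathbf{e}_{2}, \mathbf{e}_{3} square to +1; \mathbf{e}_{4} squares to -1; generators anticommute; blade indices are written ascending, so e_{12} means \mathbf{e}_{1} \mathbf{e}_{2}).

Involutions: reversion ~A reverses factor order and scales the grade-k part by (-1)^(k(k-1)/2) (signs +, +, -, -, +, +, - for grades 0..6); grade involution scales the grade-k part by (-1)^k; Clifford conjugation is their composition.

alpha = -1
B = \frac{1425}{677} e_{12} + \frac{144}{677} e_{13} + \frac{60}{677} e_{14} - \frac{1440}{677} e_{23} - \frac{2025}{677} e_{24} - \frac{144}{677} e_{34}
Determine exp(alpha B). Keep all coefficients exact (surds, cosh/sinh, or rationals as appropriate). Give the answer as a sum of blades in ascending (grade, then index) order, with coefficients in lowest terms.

B^2 term by term: the squares give (\frac{1425}{677})^2*(e_{12})^2 + (\frac{144}{677})^2*(e_{13})^2 + (\frac{60}{677})^2*(e_{14})^2 + (-\frac{1440}{677})^2*(e_{23})^2 + (-\frac{2025}{677})^2*(e_{24})^2 + (-\frac{144}{677})^2*(e_{34})^2 = \frac{2030625}{458329}*(-1) + \frac{20736}{458329}*(-1) + \frac{3600}{458329}*(+1) + \frac{2073600}{458329}*(-1) + \frac{4100625}{458329}*(+1) + \frac{20736}{458329}*(+1) = 0 (each basis 2-blade squares to minus the product of its generators' squares); cross terms between blades sharing an index anticommute and cancel; the commuting (index-disjoint) pairs give grade-4 terms 2*c*c'*(blade product), which cancel blade by blade — e_{1234}: -\frac{410400}{458329} + \frac{583200}{458329} - \frac{172800}{458329} = 0 — confirming B is simple. So B^2 = 0.
B^2 = 0, so the series closes: exp(alpha B) = 1 + alpha B (parabolic case).
Answer: 1 - \frac{1425}{677} e_{12} - \frac{144}{677} e_{13} - \frac{60}{677} e_{14} + \frac{1440}{677} e_{23} + \frac{2025}{677} e_{24} + \frac{144}{677} e_{34}


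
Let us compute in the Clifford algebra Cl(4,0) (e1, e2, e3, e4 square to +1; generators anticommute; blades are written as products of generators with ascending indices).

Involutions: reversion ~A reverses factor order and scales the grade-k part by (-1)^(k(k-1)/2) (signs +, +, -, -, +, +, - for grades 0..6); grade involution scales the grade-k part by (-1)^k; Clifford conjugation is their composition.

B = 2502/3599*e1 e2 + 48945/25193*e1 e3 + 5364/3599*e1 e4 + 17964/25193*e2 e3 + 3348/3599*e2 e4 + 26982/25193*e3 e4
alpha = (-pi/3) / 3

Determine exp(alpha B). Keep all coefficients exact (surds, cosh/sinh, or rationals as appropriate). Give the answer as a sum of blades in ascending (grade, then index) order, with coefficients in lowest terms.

B^2 term by term: the squares give (2502/3599)^2*(e1 e2)^2 + (48945/25193)^2*(e1 e3)^2 + (5364/3599)^2*(e1 e4)^2 + (17964/25193)^2*(e2 e3)^2 + (3348/3599)^2*(e2 e4)^2 + (26982/25193)^2*(e3 e4)^2 = 6260004/12952801*(-1) + 2395613025/634687249*(-1) + 28772496/12952801*(-1) + 322705296/634687249*(-1) + 11209104/12952801*(-1) + 728028324/634687249*(-1) = -9 (each basis 2-blade squares to minus the product of its generators' squares); cross terms between blades sharing an index anticommute and cancel; the commuting (index-disjoint) pairs give grade-4 terms 2*c*c'*(blade product), which cancel blade by blade — e1 e2 e3 e4: 135017928/90669607 - 327735720/90669607 + 192717792/90669607 = 0 — confirming B is simple. So B^2 = -9.
B^2 = -9 — circular case — the even/odd split gives cos and sin: l = 3, alpha*l = -pi/3, so exp(alpha B) = cos(-pi/3) + (sin(-pi/3)/3)*B = 1/2 + (-sqrt(3)/6)*B.
Answer: 1/2 - 417*sqrt(3)/3599*e1 e2 - 16315*sqrt(3)/50386*e1 e3 - 894*sqrt(3)/3599*e1 e4 - 2994*sqrt(3)/25193*e2 e3 - 558*sqrt(3)/3599*e2 e4 - 4497*sqrt(3)/25193*e3 e4


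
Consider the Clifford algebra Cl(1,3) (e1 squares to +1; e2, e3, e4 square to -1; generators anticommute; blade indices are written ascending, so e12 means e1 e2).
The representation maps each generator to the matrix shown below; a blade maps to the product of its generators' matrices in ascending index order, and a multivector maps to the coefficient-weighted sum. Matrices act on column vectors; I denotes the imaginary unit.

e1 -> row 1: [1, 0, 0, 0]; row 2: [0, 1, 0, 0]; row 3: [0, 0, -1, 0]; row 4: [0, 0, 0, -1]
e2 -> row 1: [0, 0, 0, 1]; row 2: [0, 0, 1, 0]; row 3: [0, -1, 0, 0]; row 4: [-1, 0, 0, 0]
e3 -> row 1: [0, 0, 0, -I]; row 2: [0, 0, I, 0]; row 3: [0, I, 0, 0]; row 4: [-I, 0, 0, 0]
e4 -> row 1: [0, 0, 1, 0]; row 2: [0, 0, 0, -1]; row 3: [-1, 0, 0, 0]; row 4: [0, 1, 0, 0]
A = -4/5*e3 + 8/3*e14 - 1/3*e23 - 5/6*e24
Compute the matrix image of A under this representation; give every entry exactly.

Bivector images (products of the table entries): rho(e14) = rho(e1)rho(e4) = row 1: [0, 0, 1, 0]; row 2: [0, 0, 0, -1]; row 3: [1, 0, 0, 0]; row 4: [0, -1, 0, 0]; rho(e23) = rho(e2)rho(e3) = row 1: [-I, 0, 0, 0]; row 2: [0, I, 0, 0]; row 3: [0, 0, -I, 0]; row 4: [0, 0, 0, I]; rho(e24) = rho(e2)rho(e4) = row 1: [0, 1, 0, 0]; row 2: [-1, 0, 0, 0]; row 3: [0, 0, 0, 1]; row 4: [0, 0, -1, 0].
M = (-4/5)*rho(e3) + (8/3)*rho(e14) + (-1/3)*rho(e23) + (-5/6)*rho(e24), summed entrywise:
Answer: row 1: [I/3, -5/6, 8/3, 4*I/5]; row 2: [5/6, -I/3, -4*I/5, -8/3]; row 3: [8/3, -4*I/5, I/3, -5/6]; row 4: [4*I/5, -8/3, 5/6, -I/3]


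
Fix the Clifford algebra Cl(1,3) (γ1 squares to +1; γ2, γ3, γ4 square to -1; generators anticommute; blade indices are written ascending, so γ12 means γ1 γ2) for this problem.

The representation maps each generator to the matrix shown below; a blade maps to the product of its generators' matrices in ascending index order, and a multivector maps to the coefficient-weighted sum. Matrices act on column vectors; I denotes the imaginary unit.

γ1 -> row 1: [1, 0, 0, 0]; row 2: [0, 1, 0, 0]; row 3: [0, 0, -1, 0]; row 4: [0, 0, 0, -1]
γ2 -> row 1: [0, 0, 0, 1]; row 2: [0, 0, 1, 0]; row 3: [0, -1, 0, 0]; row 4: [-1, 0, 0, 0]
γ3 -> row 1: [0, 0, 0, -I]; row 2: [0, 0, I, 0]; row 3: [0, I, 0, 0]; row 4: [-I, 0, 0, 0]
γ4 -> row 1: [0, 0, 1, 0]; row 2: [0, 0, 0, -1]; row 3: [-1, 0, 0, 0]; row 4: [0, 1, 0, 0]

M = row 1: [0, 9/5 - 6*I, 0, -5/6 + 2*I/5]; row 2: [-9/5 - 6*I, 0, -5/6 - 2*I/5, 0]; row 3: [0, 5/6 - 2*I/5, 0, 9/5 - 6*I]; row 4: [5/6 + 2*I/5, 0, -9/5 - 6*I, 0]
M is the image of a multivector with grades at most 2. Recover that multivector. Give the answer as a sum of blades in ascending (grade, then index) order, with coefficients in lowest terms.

Method: the blade images are trace-orthogonal — tr(rho(e_A) rho(e_B)^-1) = 4 if A = B and 0 otherwise — and rho(e_A)^-1 = (e_A)^2 * rho(e_A) with (e_A)^2 = +1 or -1, so the coefficient of e_A in the preimage is (e_A)^2 * tr(M rho(e_A))/4.
Nonzero projections over blades of grade <= 2: γ2: (γ2)^2 = -1, tr(M rho(γ2)) = 10/3, coefficient -5/6; γ3: (γ3)^2 = -1, tr(M rho(γ3)) = 8/5, coefficient -2/5; γ24: (γ24)^2 = -1, tr(M rho(γ24)) = -36/5, coefficient 9/5; γ34: (γ34)^2 = -1, tr(M rho(γ34)) = -24, coefficient 6. Every other blade of grade <= 2 projects to 0.
Answer: -5/6*γ2 - 2/5*γ3 + 9/5*γ24 + 6*γ34


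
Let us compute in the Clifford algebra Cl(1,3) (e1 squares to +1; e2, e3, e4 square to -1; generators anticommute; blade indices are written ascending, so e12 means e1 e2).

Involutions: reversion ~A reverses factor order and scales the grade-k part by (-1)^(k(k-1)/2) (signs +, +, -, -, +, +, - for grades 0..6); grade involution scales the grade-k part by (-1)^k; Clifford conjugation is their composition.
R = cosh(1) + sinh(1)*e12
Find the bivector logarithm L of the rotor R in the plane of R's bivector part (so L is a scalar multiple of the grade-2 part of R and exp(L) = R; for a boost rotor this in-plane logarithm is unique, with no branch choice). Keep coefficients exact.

The scalar part of R is cosh(1), giving the rapidity magnitude (cosh is even); the bivector part supplies orientation, its quotient by sinh of the rapidity is the plane, and L = rapidity * plane — unique in that plane, since flipping both signs leaves L unchanged.
Concretely: cosh(rapidity) = cosh(1) gives rapidity = ±1, and since rapidity/sinh(rapidity) is even the sign is immaterial: L = (rapidity/sinh(rapidity)) * <R>_2 = (1/sinh(1)) * <R>_2.
Answer: e12


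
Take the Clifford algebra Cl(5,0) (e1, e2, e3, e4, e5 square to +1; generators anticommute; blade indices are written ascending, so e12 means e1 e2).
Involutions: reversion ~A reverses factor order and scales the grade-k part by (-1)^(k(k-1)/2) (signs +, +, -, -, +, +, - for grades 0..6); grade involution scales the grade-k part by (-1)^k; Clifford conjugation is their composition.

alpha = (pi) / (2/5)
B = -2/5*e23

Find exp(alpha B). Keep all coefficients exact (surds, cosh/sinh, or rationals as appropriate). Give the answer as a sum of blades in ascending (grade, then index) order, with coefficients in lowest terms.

B^2 = (-2/5)^2*(e23)^2 = 4/25*(-1) = -4/25 (a basis 2-blade squares to minus the product of its generators' squares).
B^2 = -4/25 — B^2 < 0, so the exponential closes trigonometrically: l = 2/5, alpha*l = pi, so exp(alpha B) = cos(pi) + (sin(pi)/(2/5))*B = -1 + (0)*B.
Answer: -1


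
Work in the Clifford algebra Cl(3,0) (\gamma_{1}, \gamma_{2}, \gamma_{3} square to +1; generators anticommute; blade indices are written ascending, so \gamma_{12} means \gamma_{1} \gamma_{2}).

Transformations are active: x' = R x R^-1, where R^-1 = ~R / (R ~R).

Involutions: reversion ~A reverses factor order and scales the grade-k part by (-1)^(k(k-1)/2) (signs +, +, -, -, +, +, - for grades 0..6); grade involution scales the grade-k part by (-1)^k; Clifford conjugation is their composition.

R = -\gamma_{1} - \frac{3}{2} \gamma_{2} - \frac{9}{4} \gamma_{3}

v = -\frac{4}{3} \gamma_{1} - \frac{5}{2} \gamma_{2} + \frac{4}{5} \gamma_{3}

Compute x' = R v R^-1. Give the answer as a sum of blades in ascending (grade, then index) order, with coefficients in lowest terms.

~R = -\gamma_{1} - \frac{3}{2} \gamma_{2} - \frac{9}{4} \gamma_{3}, and R ~R = \frac{133}{16}, so R^-1 = ~R / (\frac{133}{16}).
R v = \frac{197}{60} + \frac{1}{2} \gamma_{12} - \frac{19}{5} \gamma_{13} - \frac{273}{40} \gamma_{23}
Answer: \frac{1084}{1995} \gamma_{1} + \frac{1749}{1330} \gamma_{2} - \frac{1714}{665} \gamma_{3}


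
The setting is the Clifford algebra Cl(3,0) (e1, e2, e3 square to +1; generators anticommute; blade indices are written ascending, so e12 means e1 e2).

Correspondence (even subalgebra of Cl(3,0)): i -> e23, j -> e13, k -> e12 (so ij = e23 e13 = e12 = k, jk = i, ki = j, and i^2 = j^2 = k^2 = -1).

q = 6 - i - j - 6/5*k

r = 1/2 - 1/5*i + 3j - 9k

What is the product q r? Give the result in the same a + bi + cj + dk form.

In blades: q = 6 - 6/5*e12 - e13 - e23, r = 1/2 - 9*e12 + 3*e13 - 1/5*e23.
Distribute q over r term by term (generator squares from the signature, products reordered to ascending indices): (6)*r = 3 - 54*e12 + 18*e13 - 6/5*e23; (-6/5*e12)*r = -54/5 - 3/5*e12 + 6/25*e13 + 18/5*e23; (-e13)*r = 3 - 1/5*e12 - 1/2*e13 + 9*e23; (-e23)*r = -1/5 - 3*e12 - 9*e13 - 1/2*e23.
Sum: -5 - 289/5*e12 + 437/50*e13 + 109/10*e23; translating back through the correspondence:
Answer: -5 + 109/10*i + 437/50*j - 289/5*k


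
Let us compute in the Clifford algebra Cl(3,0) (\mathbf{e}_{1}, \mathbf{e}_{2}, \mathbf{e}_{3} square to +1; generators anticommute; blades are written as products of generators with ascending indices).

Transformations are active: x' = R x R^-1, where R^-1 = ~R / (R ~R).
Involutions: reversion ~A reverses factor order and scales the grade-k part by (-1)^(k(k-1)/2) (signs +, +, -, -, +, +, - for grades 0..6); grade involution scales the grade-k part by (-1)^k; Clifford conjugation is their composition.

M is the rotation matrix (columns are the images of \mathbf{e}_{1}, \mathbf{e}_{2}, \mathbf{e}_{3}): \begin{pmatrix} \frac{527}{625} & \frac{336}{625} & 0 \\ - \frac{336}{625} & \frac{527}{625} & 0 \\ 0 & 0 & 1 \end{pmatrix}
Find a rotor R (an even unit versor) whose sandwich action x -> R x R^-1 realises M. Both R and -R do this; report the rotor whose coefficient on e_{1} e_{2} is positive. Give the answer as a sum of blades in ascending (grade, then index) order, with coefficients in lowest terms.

Method: write R = a + b12*e_{1} e_{2} + b13*e_{1} e_{3} + b23*e_{2} e_{3} with a^2 + b12^2 + b13^2 + b23^2 = 1 (so R^-1 = ~R). Expanding the columns R e_j ~R gives tr M = 4a^2 - 1 and, from the antisymmetric part, M21 - M12 = -4a*b12, M13 - M31 = 4a*b13, M32 - M23 = -4a*b23.
Here tr M = \frac{1679}{625}, so a^2 = (1 + tr M)/4 = \frac{576}{625} and a = ±\frac{24}{25}. Taking a = \frac{24}{25}: M21 - M12 = -\frac{672}{625}, M13 - M31 = 0, M32 - M23 = 0, giving b12 = \frac{7}{25}, b13 = 0, b23 = 0, i.e. R = \frac{24}{25} + \frac{7}{25} e_{1} e_{2}.
Its e_{1} e_{2} coefficient is already positive.
Answer: \frac{24}{25} + \frac{7}{25} e_{1} e_{2}. Key observation: the double cover Spin(3) -> SO(3) sends R and -R to the same matrix (trace \frac{1679}{625} here), so the stated sign of the e_{1} e_{2} coefficient is what selects one sheet.
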